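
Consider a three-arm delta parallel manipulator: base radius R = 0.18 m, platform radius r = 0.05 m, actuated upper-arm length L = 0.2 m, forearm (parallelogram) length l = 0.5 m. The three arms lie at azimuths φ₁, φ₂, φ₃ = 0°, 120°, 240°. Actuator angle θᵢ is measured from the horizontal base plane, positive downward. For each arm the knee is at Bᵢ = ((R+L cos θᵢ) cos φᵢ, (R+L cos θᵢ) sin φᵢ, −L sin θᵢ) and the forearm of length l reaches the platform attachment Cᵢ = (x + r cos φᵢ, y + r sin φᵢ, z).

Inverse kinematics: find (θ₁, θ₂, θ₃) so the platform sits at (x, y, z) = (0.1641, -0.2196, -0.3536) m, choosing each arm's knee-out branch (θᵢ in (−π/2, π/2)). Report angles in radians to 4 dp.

θ₁ = -0.3492, θ₂ = 1.2216, θ₃ = -0.0872

arm 1 (φ=0.0°): x'=0.1641, y'=-0.2196
  A cos θ + B sin θ = C:  -0.0341·cos θ + -0.3536·sin θ = 0.0890
  √(A²+B²)=0.3552;  θ1 = -1.6669+1.3177 ≈ -0.3492
arm 2 (φ=120.0°): x'=-0.2722, y'=-0.0323
  A cos θ + B sin θ = C:  0.4022·cos θ + -0.3536·sin θ = -0.1947
  θ2 = atan2(B,A) + arccos(C/0.5356) = 1.2216
arm 3 (φ=240.0°): x'=0.1081, y'=0.2519
  A cos θ + B sin θ = C:  0.0219·cos θ + -0.3536·sin θ = 0.0526
  θ3 = atan2(B,A) + arccos(C/0.3543) = -0.0872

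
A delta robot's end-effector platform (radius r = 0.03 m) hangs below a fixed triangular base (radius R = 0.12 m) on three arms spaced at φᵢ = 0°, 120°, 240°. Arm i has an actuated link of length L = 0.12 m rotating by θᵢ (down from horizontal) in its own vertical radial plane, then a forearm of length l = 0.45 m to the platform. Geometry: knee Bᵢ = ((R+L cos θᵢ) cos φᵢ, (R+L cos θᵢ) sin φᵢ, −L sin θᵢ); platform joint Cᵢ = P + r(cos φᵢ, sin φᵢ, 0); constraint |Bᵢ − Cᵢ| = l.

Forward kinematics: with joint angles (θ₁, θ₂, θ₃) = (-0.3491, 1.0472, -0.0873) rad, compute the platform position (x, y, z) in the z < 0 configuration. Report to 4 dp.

arm 1 at φ=0.0°: e+L cos θ1 = 0.2028;  S1 = (0.2028, 0.0000, 0.0410)
φ2=120.0°: virtual centre (-0.0750, 0.1299, -0.1039), radius l
S3 = (0.2095·cos240.0°, 0.2095·sin240.0°, 0.0105) = (-0.1048, -0.1815, 0.0105)
|S₂|²−|S₁|² = -0.0095;  |S₃|²−|S₁|² = 0.0012
[-0.5555 0.2598 -0.2899]·P = -0.0095;  [-0.6151 -0.3629 -0.0612]·P = 0.0012
Cramer: x(z) = 0.0087-0.3351z;  y(z) = -0.0180+0.3994z
quadratic in z: (1.2718)z²+(0.0336)z+(-0.1628)=0, √Δ=0.9107 → z ∈ {-0.3712, 0.3448}; z = -0.3712 (taking z<0)
x = 0.1331, y = -0.1663

(0.1331, -0.1663, -0.3712)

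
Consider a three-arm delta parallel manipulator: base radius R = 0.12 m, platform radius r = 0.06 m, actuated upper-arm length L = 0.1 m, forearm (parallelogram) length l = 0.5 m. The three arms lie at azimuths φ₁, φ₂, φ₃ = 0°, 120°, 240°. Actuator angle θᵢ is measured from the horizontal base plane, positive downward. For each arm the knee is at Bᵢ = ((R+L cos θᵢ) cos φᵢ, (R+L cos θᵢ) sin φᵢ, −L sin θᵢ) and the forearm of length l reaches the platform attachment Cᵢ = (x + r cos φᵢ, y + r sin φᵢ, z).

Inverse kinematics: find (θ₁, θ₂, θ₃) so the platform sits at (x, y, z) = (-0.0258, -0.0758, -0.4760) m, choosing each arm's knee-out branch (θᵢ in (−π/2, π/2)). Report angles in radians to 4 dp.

θ₁ = 0.1751, θ₂ = 0.2624, θ₃ = -0.1741

φ1=0.0° → target in arm frame (-0.0258, -0.0758)
  e−x'=0.0858;  (l²−L²−(e−x')²−y'²−z²)/2L = 0.0016
  θ1 = atan2(B,A) + arccos(C/0.4837) = 0.1751
rotate P by −φ2: (-0.0527, 0.0602, -0.4760)
  A cos θ + B sin θ = C:  0.1127·cos θ + -0.4760·sin θ = -0.0146
  θ2 = atan2(B,A) + arccos(C/0.4892) = 0.2624
rotate P by −φ3: (0.0785, 0.0156, -0.4760)
  A=-0.0185, B=-0.4760, C=(l²−L²−A²−y'²−z²)/(2L)=0.0642
  γ=atan2(-0.4760,-0.0185)=-1.6097;  ψ=arccos(0.1348)=1.4356;  θ3=γ+ψ≈-0.1741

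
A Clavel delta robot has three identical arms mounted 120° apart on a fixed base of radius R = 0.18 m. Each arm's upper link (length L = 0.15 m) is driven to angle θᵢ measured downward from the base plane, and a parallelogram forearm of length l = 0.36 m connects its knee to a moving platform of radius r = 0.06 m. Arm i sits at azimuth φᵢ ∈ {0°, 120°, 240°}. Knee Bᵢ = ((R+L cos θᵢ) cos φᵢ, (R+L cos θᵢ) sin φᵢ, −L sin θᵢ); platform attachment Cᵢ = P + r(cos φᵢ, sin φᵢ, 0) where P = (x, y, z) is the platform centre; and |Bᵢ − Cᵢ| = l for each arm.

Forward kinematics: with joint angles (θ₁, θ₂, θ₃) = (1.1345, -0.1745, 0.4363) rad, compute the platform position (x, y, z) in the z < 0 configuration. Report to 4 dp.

(-0.1370, 0.0584, -0.2894)

O1 = (0.1834·cos0.0°, 0.1834·sin0.0°, -0.1359) = (0.1834, 0.0000, -0.1359)
O2 = (0.2677·cos120.0°, 0.2677·sin120.0°, 0.0260) = (-0.1339, 0.2319, 0.0260)
O3 = (0.2559·cos240.0°, 0.2559·sin240.0°, -0.0634) = (-0.1280, -0.2217, -0.0634)
|O₂|²−|O₁|² = 0.0202;  |O₃|²−|O₁|² = 0.0174
linear system: -0.6345x+0.4637y = 0.0202−0.3240z; -0.6227x+-0.4433y = 0.0174−0.1451z
Cramer: x(z) = -0.0299+0.3700z;  y(z) = 0.0027-0.1924z
sphere 1 gives Az²+Bz+C=0 with A=1.1739, B=0.1130, C=-0.0656;  B²−4AC=0.3209;  roots -0.2894, 0.1931;  negative root z = -0.2894
x = -0.1370, y = 0.0584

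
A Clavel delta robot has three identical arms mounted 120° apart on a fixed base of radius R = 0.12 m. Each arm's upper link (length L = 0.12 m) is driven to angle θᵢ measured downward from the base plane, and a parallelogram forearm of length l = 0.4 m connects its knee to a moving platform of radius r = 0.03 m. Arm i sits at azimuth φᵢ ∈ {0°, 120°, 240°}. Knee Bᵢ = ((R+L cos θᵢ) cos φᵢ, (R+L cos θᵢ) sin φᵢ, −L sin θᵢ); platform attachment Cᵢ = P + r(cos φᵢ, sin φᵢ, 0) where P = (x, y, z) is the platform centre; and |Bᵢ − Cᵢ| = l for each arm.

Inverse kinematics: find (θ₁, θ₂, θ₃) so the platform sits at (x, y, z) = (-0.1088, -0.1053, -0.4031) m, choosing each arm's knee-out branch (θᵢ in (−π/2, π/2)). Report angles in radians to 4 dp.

θ₁ = 1.1343, θ₂ = 0.8725, θ₃ = 0.0871

arm 1 (φ=0.0°): x'=-0.1088, y'=-0.1053
  A=0.1988, B=-0.4031, C=(l²−L²−A²−y'²−z²)/(2L)=-0.2812
  θ1 = atan2(B,A) + arccos(C/0.4495) = 1.1343
arm 2 (φ=120.0°): x'=-0.0368, y'=0.1469
  A cos θ + B sin θ = C:  0.1268·cos θ + -0.4031·sin θ = -0.2272
  γ=atan2(-0.4031,0.1268)=-1.2661;  ψ=arccos(-0.5378)=2.1386;  θ2=γ+ψ≈0.8725
arm 3 (φ=240.0°): x'=0.1456, y'=-0.0416
  A=-0.0556, B=-0.4031, C=(l²−L²−A²−y'²−z²)/(2L)=-0.0905
  θ3 = atan2(B,A) + arccos(C/0.4069) = 0.0871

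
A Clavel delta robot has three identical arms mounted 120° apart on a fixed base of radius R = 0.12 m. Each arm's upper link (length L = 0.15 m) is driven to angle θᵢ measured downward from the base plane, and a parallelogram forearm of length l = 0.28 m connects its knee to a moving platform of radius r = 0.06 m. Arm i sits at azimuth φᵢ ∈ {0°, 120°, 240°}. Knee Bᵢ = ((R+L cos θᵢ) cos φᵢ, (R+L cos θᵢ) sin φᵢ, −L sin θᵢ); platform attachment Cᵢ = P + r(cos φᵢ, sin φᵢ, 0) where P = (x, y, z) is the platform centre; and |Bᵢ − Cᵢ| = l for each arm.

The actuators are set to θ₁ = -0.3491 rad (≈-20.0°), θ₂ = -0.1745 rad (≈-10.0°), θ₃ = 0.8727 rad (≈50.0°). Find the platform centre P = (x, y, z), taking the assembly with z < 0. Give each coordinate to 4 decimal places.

arm 1 at φ=0.0°: e+L cos θ1 = 0.2010;  centre 1 = (0.2010, 0.0000, 0.0513)
φ2=120.0°: virtual centre (-0.1039, 0.1799, 0.0260), radius l
φ3=240.0°: virtual centre (-0.0782, -0.1355, -0.1149), radius l
|centre ₂|²−|centre ₁|² = 0.0008;  |centre ₃|²−|centre ₁|² = -0.0053
linear system: -0.6096x+0.3598y = 0.0008−-0.0505z; -0.5583x+-0.2709y = -0.0053−-0.3324z
det = 0.3660;  x = 0.0047+-0.3642z,  y = 0.0101+-0.4766z
quadratic in z: (1.3598)z²+(0.0307)z+(-0.0371)=0, √Δ=0.4504 → z ∈ {-0.1769, 0.1543}; z = -0.1769 (taking z<0)
x = 0.0691, y = 0.0945

(0.0691, 0.0945, -0.1769)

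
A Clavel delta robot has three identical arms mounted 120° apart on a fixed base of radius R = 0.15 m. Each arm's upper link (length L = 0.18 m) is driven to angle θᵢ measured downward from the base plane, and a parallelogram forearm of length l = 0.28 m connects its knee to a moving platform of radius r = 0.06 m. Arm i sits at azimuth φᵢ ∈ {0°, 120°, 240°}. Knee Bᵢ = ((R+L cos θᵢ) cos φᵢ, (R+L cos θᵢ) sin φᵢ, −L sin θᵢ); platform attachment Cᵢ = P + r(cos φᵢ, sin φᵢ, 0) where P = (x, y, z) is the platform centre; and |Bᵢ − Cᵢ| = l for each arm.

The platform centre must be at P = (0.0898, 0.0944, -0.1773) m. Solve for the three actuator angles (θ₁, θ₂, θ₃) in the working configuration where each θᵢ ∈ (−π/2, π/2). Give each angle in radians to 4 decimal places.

φ1=0.0° → target in arm frame (0.0898, 0.0944)
  A=0.0002, B=-0.1773, C=(l²−L²−A²−y'²−z²)/(2L)=0.0157
  γ=atan2(-0.1773,0.0002)=-1.5697;  ψ=arccos(0.0886)=1.4821;  θ1=γ+ψ≈-0.0876
rotate P by −φ2: (0.0369, -0.1250, -0.1773)
  A cos θ + B sin θ = C:  0.0531·cos θ + -0.1773·sin θ = -0.0108
  √(A²+B²)=0.1851;  θ2 = -1.2796+1.6290 ≈ 0.3495
φ3=240.0° → target in arm frame (-0.1267, 0.0306)
  A=0.2167, B=-0.1773, C=(l²−L²−A²−y'²−z²)/(2L)=-0.0925
  θ3 = atan2(B,A) + arccos(C/0.2800) = 1.2218

θ₁ = -0.0876, θ₂ = 0.3495, θ₃ = 1.2218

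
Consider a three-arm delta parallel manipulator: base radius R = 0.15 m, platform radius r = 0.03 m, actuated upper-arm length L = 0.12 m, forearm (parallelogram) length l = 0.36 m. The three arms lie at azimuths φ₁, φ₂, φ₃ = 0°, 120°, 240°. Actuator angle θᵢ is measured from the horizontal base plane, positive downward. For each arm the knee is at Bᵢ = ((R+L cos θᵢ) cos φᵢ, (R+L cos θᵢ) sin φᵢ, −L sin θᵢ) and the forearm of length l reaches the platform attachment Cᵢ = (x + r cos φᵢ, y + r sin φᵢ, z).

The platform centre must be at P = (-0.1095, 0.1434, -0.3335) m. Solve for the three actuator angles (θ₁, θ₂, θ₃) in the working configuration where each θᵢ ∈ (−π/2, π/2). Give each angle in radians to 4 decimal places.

θ₁ = 1.3962, θ₂ = -0.1745, θ₃ = 1.2214

rotate P by −φ1: (-0.1095, 0.1434, -0.3335)
  e−x'=0.2295;  (l²−L²−(e−x')²−y'²−z²)/2L = -0.2886
  θ1 = atan2(B,A) + arccos(C/0.4048) = 1.3962
rotate P by −φ2: (0.1789, 0.0231, -0.3335)
  A=-0.0589, B=-0.3335, C=(l²−L²−A²−y'²−z²)/(2L)=-0.0001
  γ=atan2(-0.3335,-0.0589)=-1.7457;  ψ=arccos(-0.0004)=1.5712;  θ2=γ+ψ≈-0.1745
rotate P by −φ3: (-0.0694, -0.1665, -0.3335)
  A cos θ + B sin θ = C:  0.1894·cos θ + -0.3335·sin θ = -0.2485
  θ3 = atan2(B,A) + arccos(C/0.3835) = 1.2214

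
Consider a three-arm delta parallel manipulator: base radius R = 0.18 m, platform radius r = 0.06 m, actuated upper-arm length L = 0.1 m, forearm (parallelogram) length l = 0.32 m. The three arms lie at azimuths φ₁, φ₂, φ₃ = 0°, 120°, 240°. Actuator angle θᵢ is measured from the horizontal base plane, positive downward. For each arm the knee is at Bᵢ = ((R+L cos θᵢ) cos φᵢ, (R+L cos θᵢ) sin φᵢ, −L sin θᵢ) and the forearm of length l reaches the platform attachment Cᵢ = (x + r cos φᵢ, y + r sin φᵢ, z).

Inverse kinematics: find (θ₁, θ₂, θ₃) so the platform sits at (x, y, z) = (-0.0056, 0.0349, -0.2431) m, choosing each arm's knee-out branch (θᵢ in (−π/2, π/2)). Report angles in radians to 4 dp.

rotate P by −φ1: (-0.0056, 0.0349, -0.2431)
  e−x'=0.1256;  (l²−L²−(e−x')²−y'²−z²)/2L = 0.0815
  γ=atan2(-0.2431,0.1256)=-1.0939;  ψ=arccos(0.2980)=1.2682;  θ1=γ+ψ≈0.1743
arm 2 (φ=120.0°): x'=0.0330, y'=-0.0126
  A=0.0870, B=-0.2431, C=(l²−L²−A²−y'²−z²)/(2L)=0.1279
  √(A²+B²)=0.2582;  θ2 = -1.2272+1.0526 ≈ -0.1746
arm 3 (φ=240.0°): x'=-0.0274, y'=-0.0223
  A=0.1474, B=-0.2431, C=(l²−L²−A²−y'²−z²)/(2L)=0.0554
  √(A²+B²)=0.2843;  θ3 = -1.0257+1.3748 ≈ 0.3492

θ₁ = 0.1743, θ₂ = -0.1746, θ₃ = 0.3492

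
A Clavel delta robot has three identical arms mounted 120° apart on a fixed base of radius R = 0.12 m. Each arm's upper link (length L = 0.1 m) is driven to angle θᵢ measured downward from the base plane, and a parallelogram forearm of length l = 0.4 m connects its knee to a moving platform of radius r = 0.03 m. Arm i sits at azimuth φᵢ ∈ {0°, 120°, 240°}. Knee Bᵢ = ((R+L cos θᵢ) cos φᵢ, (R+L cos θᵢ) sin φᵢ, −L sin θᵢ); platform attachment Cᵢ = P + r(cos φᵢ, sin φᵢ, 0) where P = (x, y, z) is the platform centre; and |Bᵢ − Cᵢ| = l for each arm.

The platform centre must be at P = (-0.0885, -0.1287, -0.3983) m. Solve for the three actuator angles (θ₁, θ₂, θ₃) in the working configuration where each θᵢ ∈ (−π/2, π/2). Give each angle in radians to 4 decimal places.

rotate P by −φ1: (-0.0885, -0.1287, -0.3983)
  A cos θ + B sin θ = C:  0.1785·cos θ + -0.3983·sin θ = -0.2853
  θ1 = atan2(B,A) + arccos(C/0.4365) = 1.1339
φ2=120.0° → target in arm frame (-0.0672, 0.1410)
  e−x'=0.1572;  (l²−L²−(e−x')²−y'²−z²)/2L = -0.2662
  θ2 = atan2(B,A) + arccos(C/0.4282) = 1.0467
rotate P by −φ3: (0.1557, -0.0123, -0.3983)
  e−x'=-0.0657;  (l²−L²−(e−x')²−y'²−z²)/2L = -0.0656
  √(A²+B²)=0.4037;  θ3 = -1.7343+1.7339 ≈ -0.0004

θ₁ = 1.1339, θ₂ = 1.0467, θ₃ = -0.0004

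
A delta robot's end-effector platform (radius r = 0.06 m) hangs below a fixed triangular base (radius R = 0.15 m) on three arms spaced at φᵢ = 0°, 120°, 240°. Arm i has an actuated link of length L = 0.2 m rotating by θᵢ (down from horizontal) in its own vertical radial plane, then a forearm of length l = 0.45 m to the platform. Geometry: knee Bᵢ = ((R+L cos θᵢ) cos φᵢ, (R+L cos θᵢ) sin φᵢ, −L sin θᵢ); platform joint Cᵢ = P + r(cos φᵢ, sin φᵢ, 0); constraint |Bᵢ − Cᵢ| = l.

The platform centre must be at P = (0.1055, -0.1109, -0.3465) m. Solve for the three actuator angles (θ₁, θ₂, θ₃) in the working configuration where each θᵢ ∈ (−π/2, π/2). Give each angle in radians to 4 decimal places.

rotate P by −φ1: (0.1055, -0.1109, -0.3465)
  e−x'=-0.0155;  (l²−L²−(e−x')²−y'²−z²)/2L = 0.0747
  γ=atan2(-0.3465,-0.0155)=-1.6155;  ψ=arccos(0.2155)=1.3536;  θ1=γ+ψ≈-0.2619
rotate P by −φ2: (-0.1488, -0.0359, -0.3465)
  A cos θ + B sin θ = C:  0.2388·cos θ + -0.3465·sin θ = -0.0397
  θ2 = atan2(B,A) + arccos(C/0.4208) = 0.6979
rotate P by −φ3: (0.0433, 0.1468, -0.3465)
  A=0.0467, B=-0.3465, C=(l²−L²−A²−y'²−z²)/(2L)=0.0468
  √(A²+B²)=0.3496;  θ3 = -1.4368+1.4367 ≈ -0.0001

θ₁ = -0.2619, θ₂ = 0.6979, θ₃ = -0.0001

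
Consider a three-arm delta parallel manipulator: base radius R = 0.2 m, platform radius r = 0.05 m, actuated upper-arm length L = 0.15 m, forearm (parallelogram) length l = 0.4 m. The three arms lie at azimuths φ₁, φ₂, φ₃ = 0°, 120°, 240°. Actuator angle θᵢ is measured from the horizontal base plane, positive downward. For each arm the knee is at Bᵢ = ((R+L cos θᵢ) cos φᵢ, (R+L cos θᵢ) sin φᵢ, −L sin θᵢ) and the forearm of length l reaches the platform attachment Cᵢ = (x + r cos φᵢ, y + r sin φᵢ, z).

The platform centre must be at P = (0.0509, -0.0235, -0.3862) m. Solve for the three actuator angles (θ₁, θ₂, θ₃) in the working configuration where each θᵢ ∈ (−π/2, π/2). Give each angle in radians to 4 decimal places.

θ₁ = 0.4364, θ₂ = 0.8730, θ₃ = 0.6981

arm 1 (φ=0.0°): x'=0.0509, y'=-0.0235
  e−x'=0.0991;  (l²−L²−(e−x')²−y'²−z²)/2L = -0.0734
  √(A²+B²)=0.3987;  θ1 = -1.3196+1.7560 ≈ 0.4364
arm 2 (φ=120.0°): x'=-0.0458, y'=-0.0323
  A cos θ + B sin θ = C:  0.1958·cos θ + -0.3862·sin θ = -0.1701
  √(A²+B²)=0.4330;  θ2 = -1.1016+1.9745 ≈ 0.8730
arm 3 (φ=240.0°): x'=-0.0051, y'=0.0558
  A cos θ + B sin θ = C:  0.1551·cos θ + -0.3862·sin θ = -0.1294
  γ=atan2(-0.3862,0.1551)=-1.1889;  ψ=arccos(-0.3109)=1.8870;  θ3=γ+ψ≈0.6981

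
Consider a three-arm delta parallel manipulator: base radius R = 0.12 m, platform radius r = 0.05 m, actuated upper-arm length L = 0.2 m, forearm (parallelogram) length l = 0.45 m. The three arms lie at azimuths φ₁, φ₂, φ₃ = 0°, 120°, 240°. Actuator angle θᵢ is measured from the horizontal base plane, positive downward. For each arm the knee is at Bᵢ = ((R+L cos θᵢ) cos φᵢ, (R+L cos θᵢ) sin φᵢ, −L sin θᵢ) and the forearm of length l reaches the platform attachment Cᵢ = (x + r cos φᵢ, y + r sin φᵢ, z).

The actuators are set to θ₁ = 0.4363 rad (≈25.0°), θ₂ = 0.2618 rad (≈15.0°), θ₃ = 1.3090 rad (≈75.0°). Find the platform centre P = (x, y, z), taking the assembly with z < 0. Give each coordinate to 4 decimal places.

(0.1012, 0.2364, -0.4368)

φ1=0.0°: virtual centre (0.2513, 0.0000, -0.0845), radius l
S2 = (0.2632·cos120.0°, 0.2632·sin120.0°, -0.0518) = (-0.1316, 0.2279, -0.0518)
arm 3 at φ=240.0°: ρ3 = 0.1218;  S3 = (-0.0609, -0.1055, -0.1932)
subtract pairs → two planes through P
[-0.7657 0.4559 0.0655]·P = 0.0017;  [-0.6243 -0.2109 -0.2173]·P = -0.0181
det = 0.4461;  x = 0.0177+-0.1911z,  y = 0.0335+-0.4648z
quadratic in z: (1.2525)z²+(0.2272)z+(-0.1397)=0, √Δ=0.8669 → z ∈ {-0.4368, 0.2554}; z = -0.4368 (taking z<0)
x = 0.1012, y = 0.2364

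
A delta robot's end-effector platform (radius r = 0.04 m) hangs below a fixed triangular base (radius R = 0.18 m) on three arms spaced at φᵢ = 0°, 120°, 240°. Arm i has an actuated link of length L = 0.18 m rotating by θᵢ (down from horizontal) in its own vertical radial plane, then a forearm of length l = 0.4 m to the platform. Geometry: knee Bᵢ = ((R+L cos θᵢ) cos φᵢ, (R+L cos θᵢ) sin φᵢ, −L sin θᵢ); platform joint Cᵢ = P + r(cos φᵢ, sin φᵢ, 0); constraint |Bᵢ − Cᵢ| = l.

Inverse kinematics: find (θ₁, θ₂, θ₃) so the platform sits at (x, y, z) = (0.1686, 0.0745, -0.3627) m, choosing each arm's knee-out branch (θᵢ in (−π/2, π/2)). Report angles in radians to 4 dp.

θ₁ = 0.0002, θ₂ = 0.8728, θ₃ = 1.3089

φ1=0.0° → target in arm frame (0.1686, 0.0745)
  A cos θ + B sin θ = C:  -0.0286·cos θ + -0.3627·sin θ = -0.0287
  θ1 = atan2(B,A) + arccos(C/0.3638) = 0.0002
rotate P by −φ2: (-0.0198, -0.1833, -0.3627)
  e−x'=0.1598;  (l²−L²−(e−x')²−y'²−z²)/2L = -0.1752
  θ2 = atan2(B,A) + arccos(C/0.3963) = 0.8728
rotate P by −φ3: (-0.1488, 0.1088, -0.3627)
  A cos θ + B sin θ = C:  0.2888·cos θ + -0.3627·sin θ = -0.2755
  θ3 = atan2(B,A) + arccos(C/0.4636) = 1.3089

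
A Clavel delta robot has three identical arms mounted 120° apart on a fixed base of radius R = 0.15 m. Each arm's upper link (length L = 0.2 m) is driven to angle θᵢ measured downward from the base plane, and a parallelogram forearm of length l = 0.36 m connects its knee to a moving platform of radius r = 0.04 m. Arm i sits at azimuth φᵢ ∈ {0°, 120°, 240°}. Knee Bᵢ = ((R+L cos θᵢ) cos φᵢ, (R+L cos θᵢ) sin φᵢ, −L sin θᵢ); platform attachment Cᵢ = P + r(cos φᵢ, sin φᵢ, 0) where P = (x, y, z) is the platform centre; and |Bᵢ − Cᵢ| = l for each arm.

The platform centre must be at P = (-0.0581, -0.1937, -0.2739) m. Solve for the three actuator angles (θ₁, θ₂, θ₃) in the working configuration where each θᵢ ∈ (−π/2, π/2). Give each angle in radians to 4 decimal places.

θ₁ = 0.9601, θ₂ = 1.2217, θ₃ = -0.3494

arm 1 (φ=0.0°): x'=-0.0581, y'=-0.1937
  e−x'=0.1681;  (l²−L²−(e−x')²−y'²−z²)/2L = -0.1280
  θ1 = atan2(B,A) + arccos(C/0.3214) = 0.9601
φ2=120.0° → target in arm frame (-0.1387, 0.1472)
  A=0.2487, B=-0.2739, C=(l²−L²−A²−y'²−z²)/(2L)=-0.1723
  γ=atan2(-0.2739,0.2487)=-0.8336;  ψ=arccos(-0.4658)=2.0553;  θ2=γ+ψ≈1.2217
φ3=240.0° → target in arm frame (0.1968, 0.0465)
  A=-0.0868, B=-0.2739, C=(l²−L²−A²−y'²−z²)/(2L)=0.0122
  γ=atan2(-0.2739,-0.0868)=-1.8777;  ψ=arccos(0.0425)=1.5283;  θ3=γ+ψ≈-0.3494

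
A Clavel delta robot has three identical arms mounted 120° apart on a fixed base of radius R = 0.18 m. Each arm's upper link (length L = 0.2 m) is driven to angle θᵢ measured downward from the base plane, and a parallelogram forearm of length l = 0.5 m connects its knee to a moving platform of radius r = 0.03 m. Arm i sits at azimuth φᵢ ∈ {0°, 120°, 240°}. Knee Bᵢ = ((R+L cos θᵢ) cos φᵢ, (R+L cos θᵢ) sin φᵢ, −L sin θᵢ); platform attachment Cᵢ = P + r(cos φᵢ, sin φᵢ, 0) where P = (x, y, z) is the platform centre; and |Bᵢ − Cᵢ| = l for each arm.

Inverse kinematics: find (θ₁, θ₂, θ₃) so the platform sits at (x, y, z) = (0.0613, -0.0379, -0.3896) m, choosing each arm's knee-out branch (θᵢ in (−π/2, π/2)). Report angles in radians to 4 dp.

θ₁ = -0.0871, θ₂ = 0.4366, θ₃ = 0.1745

rotate P by −φ1: (0.0613, -0.0379, -0.3896)
  A cos θ + B sin θ = C:  0.0887·cos θ + -0.3896·sin θ = 0.1223
  θ1 = atan2(B,A) + arccos(C/0.3996) = -0.0871
φ2=120.0° → target in arm frame (-0.0635, -0.0341)
  A=0.2135, B=-0.3896, C=(l²−L²−A²−y'²−z²)/(2L)=0.0287
  √(A²+B²)=0.4443;  θ2 = -1.0695+1.5062 ≈ 0.4366
rotate P by −φ3: (0.0022, 0.0720, -0.3896)
  e−x'=0.1478;  (l²−L²−(e−x')²−y'²−z²)/2L = 0.0779
  √(A²+B²)=0.4167;  θ3 = -1.2081+1.3827 ≈ 0.1745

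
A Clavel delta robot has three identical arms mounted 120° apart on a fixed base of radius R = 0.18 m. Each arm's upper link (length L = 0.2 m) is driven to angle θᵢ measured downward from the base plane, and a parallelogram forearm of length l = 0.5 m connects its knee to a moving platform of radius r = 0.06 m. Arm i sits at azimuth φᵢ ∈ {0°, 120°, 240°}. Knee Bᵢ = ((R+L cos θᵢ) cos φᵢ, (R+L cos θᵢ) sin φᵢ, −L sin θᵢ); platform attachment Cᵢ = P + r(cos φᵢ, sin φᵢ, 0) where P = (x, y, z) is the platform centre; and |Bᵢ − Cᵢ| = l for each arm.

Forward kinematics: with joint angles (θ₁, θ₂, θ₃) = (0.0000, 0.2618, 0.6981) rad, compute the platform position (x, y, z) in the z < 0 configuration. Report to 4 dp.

(0.0947, 0.0796, -0.4392)

φ1=0.0°: virtual centre (0.3200, 0.0000, 0.0000), radius l
arm 2 at φ=120.0°: (R−r)+L cos θ2 = 0.3132;  S2 = (-0.1566, 0.2712, -0.0518)
arm 3 at φ=240.0°: (R−r)+L cos θ3 = 0.2732;  S3 = (-0.1366, -0.2366, -0.1286)
eliminate P² terms by subtracting sphere 1 from 2 and 3
linear system: -0.9532x+0.5425y = -0.0016−-0.1035z; -0.9132x+-0.4732y = -0.0112−-0.2571z
Cramer: x(z) = 0.0073-0.1991z;  y(z) = 0.0097-0.1590z
quadratic in z: (1.0649)z²+(0.1215)z+(-0.1521)=0, √Δ=0.8140 → z ∈ {-0.4392, 0.3252}; z = -0.4392 (taking z<0)
x = 0.0947, y = 0.0796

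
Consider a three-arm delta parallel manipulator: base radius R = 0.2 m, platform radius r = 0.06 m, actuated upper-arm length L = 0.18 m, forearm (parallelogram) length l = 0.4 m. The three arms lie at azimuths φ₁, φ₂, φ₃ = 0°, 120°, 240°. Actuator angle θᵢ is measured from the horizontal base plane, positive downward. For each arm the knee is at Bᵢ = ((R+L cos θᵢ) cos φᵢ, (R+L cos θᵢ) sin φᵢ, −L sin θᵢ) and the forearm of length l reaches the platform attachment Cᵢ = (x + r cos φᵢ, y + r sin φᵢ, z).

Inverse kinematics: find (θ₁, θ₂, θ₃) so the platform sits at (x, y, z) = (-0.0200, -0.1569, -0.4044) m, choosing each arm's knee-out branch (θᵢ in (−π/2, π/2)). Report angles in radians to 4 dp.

θ₁ = 0.9595, θ₂ = 1.3086, θ₃ = 0.2617

arm 1 (φ=0.0°): x'=-0.0200, y'=-0.1569
  A cos θ + B sin θ = C:  0.1600·cos θ + -0.4044·sin θ = -0.2393
  γ=atan2(-0.4044,0.1600)=-1.1940;  ψ=arccos(-0.5503)=2.1535;  θ1=γ+ψ≈0.9595
rotate P by −φ2: (-0.1259, 0.0958, -0.4044)
  A cos θ + B sin θ = C:  0.2659·cos θ + -0.4044·sin θ = -0.3217
  √(A²+B²)=0.4840;  θ2 = -0.9892+2.2978 ≈ 1.3086
rotate P by −φ3: (0.1459, 0.0611, -0.4044)
  A=-0.0059, B=-0.4044, C=(l²−L²−A²−y'²−z²)/(2L)=-0.1103
  γ=atan2(-0.4044,-0.0059)=-1.5853;  ψ=arccos(-0.2727)=1.8470;  θ3=γ+ψ≈0.2617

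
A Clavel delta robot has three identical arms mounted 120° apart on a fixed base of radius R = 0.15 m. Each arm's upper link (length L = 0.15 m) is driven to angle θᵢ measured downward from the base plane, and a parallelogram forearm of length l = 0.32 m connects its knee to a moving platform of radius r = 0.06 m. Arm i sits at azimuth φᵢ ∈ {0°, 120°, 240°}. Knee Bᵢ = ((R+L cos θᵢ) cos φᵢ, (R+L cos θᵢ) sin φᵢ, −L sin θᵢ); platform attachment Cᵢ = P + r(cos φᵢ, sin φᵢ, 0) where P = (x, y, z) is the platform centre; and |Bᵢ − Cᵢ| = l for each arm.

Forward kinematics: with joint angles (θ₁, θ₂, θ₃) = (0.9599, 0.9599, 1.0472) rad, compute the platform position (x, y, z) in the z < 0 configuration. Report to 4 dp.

S1 = (0.1760·cos0.0°, 0.1760·sin0.0°, -0.1229) = (0.1760, 0.0000, -0.1229)
φ2=120.0°: virtual centre (-0.0880, 0.1525, -0.1229), radius l
arm 3 at φ=240.0°: (R−r)+L cos θ3 = 0.1650;  S3 = (-0.0825, -0.1429, -0.1299)
eliminate P² terms by subtracting sphere 1 from 2 and 3
[-0.5281 0.3049 0.0000]·P = 0.0000;  [-0.5171 -0.2858 -0.0141]·P = -0.0020
Cramer: x(z) = 0.0020-0.0139z;  y(z) = 0.0034-0.0241z
sphere 1 gives Az²+Bz+C=0 with A=1.0008, B=0.2504, C=-0.0570;  B²−4AC=0.2908;  roots -0.3946, 0.1443;  negative root z = -0.3946
x = 0.0074, y = 0.0129

(0.0074, 0.0129, -0.3946)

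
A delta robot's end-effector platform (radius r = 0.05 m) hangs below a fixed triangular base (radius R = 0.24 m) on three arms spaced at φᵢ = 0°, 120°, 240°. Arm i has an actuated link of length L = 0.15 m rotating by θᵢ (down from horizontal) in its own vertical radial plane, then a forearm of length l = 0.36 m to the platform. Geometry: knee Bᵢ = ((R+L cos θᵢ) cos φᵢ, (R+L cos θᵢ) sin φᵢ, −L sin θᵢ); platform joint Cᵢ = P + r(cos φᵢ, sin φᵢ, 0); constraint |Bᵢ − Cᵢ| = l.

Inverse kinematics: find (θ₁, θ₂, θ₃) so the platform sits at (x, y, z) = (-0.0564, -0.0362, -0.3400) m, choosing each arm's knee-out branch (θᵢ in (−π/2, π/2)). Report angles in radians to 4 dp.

θ₁ = 1.2213, θ₂ = 0.9597, θ₃ = 0.6110

φ1=0.0° → target in arm frame (-0.0564, -0.0362)
  A cos θ + B sin θ = C:  0.2464·cos θ + -0.3400·sin θ = -0.2351
  θ1 = atan2(B,A) + arccos(C/0.4199) = 1.2213
φ2=120.0° → target in arm frame (-0.0032, 0.0669)
  A cos θ + B sin θ = C:  0.1932·cos θ + -0.3400·sin θ = -0.1676
  γ=atan2(-0.3400,0.1932)=-1.0542;  ψ=arccos(-0.4287)=2.0138;  θ2=γ+ψ≈0.9597
arm 3 (φ=240.0°): x'=0.0596, y'=-0.0307
  A cos θ + B sin θ = C:  0.1304·cos θ + -0.3400·sin θ = -0.0882
  √(A²+B²)=0.3642;  θ3 = -1.2044+1.8154 ≈ 0.6110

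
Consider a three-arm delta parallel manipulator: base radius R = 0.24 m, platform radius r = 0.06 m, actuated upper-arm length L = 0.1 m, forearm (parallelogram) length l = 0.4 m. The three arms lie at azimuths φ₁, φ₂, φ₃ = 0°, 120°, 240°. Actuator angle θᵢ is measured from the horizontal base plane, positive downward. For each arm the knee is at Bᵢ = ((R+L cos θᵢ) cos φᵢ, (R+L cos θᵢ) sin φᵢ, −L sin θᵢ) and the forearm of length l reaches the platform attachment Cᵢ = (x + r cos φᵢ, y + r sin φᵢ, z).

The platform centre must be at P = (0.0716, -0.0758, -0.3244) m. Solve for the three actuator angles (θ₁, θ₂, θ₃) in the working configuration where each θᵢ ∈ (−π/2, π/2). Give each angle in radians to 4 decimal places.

arm 1 (φ=0.0°): x'=0.0716, y'=-0.0758
  A=0.1084, B=-0.3244, C=(l²−L²−A²−y'²−z²)/(2L)=0.1363
  √(A²+B²)=0.3420;  θ1 = -1.2483+1.1608 ≈ -0.0875
φ2=120.0° → target in arm frame (-0.1014, -0.0241)
  e−x'=0.2814;  (l²−L²−(e−x')²−y'²−z²)/2L = -0.1751
  θ2 = atan2(B,A) + arccos(C/0.4295) = 1.1347
rotate P by −φ3: (0.0298, 0.0999, -0.3244)
  A cos θ + B sin θ = C:  0.1502·cos θ + -0.3244·sin θ = 0.0612
  γ=atan2(-0.3244,0.1502)=-1.1373;  ψ=arccos(0.1712)=1.3988;  θ3=γ+ψ≈0.2615

θ₁ = -0.0875, θ₂ = 1.1347, θ₃ = 0.2615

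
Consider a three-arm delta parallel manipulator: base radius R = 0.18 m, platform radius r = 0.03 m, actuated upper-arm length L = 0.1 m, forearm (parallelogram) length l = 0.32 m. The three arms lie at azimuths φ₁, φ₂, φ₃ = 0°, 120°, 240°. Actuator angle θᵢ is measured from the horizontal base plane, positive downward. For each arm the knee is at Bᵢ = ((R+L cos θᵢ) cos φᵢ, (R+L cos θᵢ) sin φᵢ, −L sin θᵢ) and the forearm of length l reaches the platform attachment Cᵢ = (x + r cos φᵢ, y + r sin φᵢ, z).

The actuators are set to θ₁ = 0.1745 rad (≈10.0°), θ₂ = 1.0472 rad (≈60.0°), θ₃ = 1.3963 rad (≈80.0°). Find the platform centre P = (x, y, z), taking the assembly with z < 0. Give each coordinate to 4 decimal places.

S1 = (0.2485·cos0.0°, 0.2485·sin0.0°, -0.0174) = (0.2485, 0.0000, -0.0174)
arm 2 at φ=120.0°: e+L cos θ2 = 0.2000;  S2 = (-0.1000, 0.1732, -0.0866)
φ3=240.0°: virtual centre (-0.0837, -0.1449, -0.0985), radius l
eliminate P² terms by subtracting sphere 1 from 2 and 3
linear system: -0.6970x+0.3464y = -0.0145−-0.1385z; -0.6643x+-0.2899y = -0.0243−-0.1622z
Cramer: x(z) = 0.0293-0.2229z;  y(z) = 0.0169-0.0488z
sphere 1 gives Az²+Bz+C=0 with A=1.0521, B=0.1308, C=-0.0538;  B²−4AC=0.2433;  roots -0.2966, 0.1723;  negative root z = -0.2966
x = 0.0954, y = 0.0314

(0.0954, 0.0314, -0.2966)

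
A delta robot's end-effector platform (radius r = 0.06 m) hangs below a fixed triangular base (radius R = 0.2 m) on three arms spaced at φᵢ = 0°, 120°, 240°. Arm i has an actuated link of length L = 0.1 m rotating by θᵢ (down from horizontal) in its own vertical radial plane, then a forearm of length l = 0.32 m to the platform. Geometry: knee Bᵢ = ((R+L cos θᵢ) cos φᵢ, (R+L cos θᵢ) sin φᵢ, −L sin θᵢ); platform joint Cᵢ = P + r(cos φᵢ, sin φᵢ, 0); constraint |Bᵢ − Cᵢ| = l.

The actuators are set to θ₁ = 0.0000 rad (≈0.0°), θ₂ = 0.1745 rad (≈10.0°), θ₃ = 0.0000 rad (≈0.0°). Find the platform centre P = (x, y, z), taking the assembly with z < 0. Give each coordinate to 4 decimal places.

(0.0056, -0.0096, -0.2176)

arm 1 at φ=0.0°: ρ1 = 0.2400;  S1 = (0.2400, 0.0000, 0.0000)
arm 2 at φ=120.0°: ρ2 = 0.2385;  S2 = (-0.1192, 0.2065, -0.0174)
arm 3 at φ=240.0°: ρ3 = 0.2400;  S3 = (-0.1200, -0.2078, 0.0000)
subtract pairs → two planes through P
plane₁₂: -0.7185x+0.4131y+-0.0347z = -0.0004
det = 0.5961;  x = 0.0003+-0.0242z,  y = -0.0005+0.0419z
into |P−S₁|² = l²: 1.0023z² + 0.0116z + -0.0449 = 0;  Δ = 0.1803;  z = -0.2176 or 0.2061 → z<0 root = -0.2176
x = 0.0056, y = -0.0096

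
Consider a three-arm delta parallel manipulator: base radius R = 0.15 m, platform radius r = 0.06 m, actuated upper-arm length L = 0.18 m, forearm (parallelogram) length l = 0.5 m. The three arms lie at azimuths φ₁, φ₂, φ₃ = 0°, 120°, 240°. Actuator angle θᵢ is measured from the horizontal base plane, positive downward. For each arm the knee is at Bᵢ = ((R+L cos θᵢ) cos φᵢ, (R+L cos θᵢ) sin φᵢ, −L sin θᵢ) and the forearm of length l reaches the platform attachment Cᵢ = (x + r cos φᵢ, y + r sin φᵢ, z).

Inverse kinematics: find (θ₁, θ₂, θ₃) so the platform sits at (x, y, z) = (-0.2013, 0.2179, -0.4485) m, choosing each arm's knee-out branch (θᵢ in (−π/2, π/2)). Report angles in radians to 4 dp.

θ₁ = 1.2219, θ₂ = -0.2616, θ₃ = 0.9600

arm 1 (φ=0.0°): x'=-0.2013, y'=0.2179
  e−x'=0.2913;  (l²−L²−(e−x')²−y'²−z²)/2L = -0.3219
  γ=atan2(-0.4485,0.2913)=-0.9948;  ψ=arccos(-0.6019)=2.2167;  θ1=γ+ψ≈1.2219
arm 2 (φ=120.0°): x'=0.2894, y'=0.0654
  e−x'=-0.1994;  (l²−L²−(e−x')²−y'²−z²)/2L = -0.0766
  √(A²+B²)=0.4908;  θ2 = -1.9891+1.7275 ≈ -0.2616
rotate P by −φ3: (-0.0881, -0.2833, -0.4485)
  e−x'=0.1781;  (l²−L²−(e−x')²−y'²−z²)/2L = -0.2653
  √(A²+B²)=0.4826;  θ3 = -1.1929+2.1529 ≈ 0.9600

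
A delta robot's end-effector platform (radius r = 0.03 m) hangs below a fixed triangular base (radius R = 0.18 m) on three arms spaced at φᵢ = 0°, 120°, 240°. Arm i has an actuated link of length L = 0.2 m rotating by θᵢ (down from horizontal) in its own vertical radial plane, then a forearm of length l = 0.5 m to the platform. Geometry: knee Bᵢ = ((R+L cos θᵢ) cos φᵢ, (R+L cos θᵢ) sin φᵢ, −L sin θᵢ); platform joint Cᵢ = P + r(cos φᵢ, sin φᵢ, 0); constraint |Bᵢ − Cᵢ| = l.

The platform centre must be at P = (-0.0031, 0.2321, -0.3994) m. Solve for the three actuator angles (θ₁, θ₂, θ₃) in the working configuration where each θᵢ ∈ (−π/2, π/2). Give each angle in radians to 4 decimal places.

θ₁ = 0.5235, θ₂ = -0.3489, θ₃ = 1.1346

rotate P by −φ1: (-0.0031, 0.2321, -0.3994)
  A cos θ + B sin θ = C:  0.1531·cos θ + -0.3994·sin θ = -0.0671
  θ1 = atan2(B,A) + arccos(C/0.4277) = 0.5235
arm 2 (φ=120.0°): x'=0.2026, y'=-0.1134
  A cos θ + B sin θ = C:  -0.0526·cos θ + -0.3994·sin θ = 0.0872
  √(A²+B²)=0.4028;  θ2 = -1.7016+1.3527 ≈ -0.3489
rotate P by −φ3: (-0.1995, -0.1187, -0.3994)
  A cos θ + B sin θ = C:  0.3495·cos θ + -0.3994·sin θ = -0.2143
  θ3 = atan2(B,A) + arccos(C/0.5307) = 1.1346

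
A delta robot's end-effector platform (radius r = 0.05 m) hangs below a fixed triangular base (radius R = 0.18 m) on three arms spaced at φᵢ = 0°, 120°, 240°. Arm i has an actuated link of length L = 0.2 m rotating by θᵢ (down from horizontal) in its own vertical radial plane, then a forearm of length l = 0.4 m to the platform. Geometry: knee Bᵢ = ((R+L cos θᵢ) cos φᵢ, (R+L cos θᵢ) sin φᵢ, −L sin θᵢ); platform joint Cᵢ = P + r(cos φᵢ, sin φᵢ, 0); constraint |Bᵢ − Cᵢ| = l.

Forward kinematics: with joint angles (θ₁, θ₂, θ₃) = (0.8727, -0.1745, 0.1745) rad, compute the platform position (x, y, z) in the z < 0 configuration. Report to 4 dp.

centre 1 = (0.2586·cos0.0°, 0.2586·sin0.0°, -0.1532) = (0.2586, 0.0000, -0.1532)
centre 2 = (0.3270·cos120.0°, 0.3270·sin120.0°, 0.0347) = (-0.1635, 0.2832, 0.0347)
φ3=240.0°: virtual centre (-0.1635, -0.2832, -0.0347), radius l
subtract pairs → two planes through P
plane₁₂: -0.8441x+0.5663y+0.3759z = 0.0178
Cramer: x(z) = -0.0211+0.3630z;  y(z) = 0.0000-0.1226z
into |P−centre ₁|² = l²: 1.1468z² + 0.1034z + -0.0583 = 0;  Δ = 0.2783;  z = -0.2751 or 0.1849 → z<0 root = -0.2751
x = -0.1209, y = 0.0337

(-0.1209, 0.0337, -0.2751)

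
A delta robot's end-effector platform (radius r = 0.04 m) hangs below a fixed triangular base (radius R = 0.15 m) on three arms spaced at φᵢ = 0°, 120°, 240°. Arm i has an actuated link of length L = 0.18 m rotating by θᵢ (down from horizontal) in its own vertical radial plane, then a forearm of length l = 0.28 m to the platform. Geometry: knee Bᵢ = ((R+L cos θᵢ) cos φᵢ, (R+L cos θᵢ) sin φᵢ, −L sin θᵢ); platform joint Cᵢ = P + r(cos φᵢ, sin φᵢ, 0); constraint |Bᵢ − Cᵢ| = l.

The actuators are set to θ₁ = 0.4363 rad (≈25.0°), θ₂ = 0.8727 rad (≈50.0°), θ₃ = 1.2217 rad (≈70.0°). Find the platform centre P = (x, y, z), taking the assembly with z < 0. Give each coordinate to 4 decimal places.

φ1=0.0°: virtual centre (0.2731, 0.0000, -0.0761), radius l
φ2=120.0°: virtual centre (-0.1128, 0.1955, -0.1379), radius l
arm 3 at φ=240.0°: ρ3 = 0.1716;  S3 = (-0.0858, -0.1486, -0.1691)
subtract pairs → two planes through P
[-0.7720 0.3909 -0.1237]·P = -0.0104;  [-0.7178 -0.2972 -0.1862]·P = -0.0223
det = 0.5100;  x = 0.0232+-0.2147z,  y = 0.0191+-0.1077z
quadratic in z: (1.0577)z²+(0.2553)z+(-0.0098)=0, √Δ=0.3265 → z ∈ {-0.2750, 0.0336}; z = -0.2750 (taking z<0)
x = 0.0823, y = 0.0488

(0.0823, 0.0488, -0.2750)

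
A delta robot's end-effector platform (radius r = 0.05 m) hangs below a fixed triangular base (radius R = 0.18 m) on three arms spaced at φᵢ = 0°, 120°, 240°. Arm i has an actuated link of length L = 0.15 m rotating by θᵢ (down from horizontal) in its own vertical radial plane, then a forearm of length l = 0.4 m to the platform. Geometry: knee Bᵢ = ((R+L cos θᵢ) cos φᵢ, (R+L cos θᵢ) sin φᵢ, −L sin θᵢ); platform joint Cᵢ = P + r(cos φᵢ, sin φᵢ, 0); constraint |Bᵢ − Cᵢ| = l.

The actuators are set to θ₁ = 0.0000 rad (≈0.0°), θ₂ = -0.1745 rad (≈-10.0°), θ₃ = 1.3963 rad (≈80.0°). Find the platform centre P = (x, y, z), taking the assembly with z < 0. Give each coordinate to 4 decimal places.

arm 1 at φ=0.0°: (R−r)+L cos θ1 = 0.2800;  S1 = (0.2800, 0.0000, 0.0000)
S2 = (0.2777·cos120.0°, 0.2777·sin120.0°, 0.0260) = (-0.1389, 0.2405, 0.0260)
S3 = (0.1560·cos240.0°, 0.1560·sin240.0°, -0.1477) = (-0.0780, -0.1351, -0.1477)
|S₂|²−|S₁|² = -0.0006;  |S₃|²−|S₁|² = -0.0322
[-0.8377 0.4810 0.0521]·P = -0.0006;  [-0.7160 -0.2703 -0.2954]·P = -0.0322
Cramer: x(z) = 0.0274-0.2243z;  y(z) = 0.0466-0.4989z
into |P−S₁|² = l²: 1.2992z² + 0.0668z + -0.0940 = 0;  Δ = 0.4932;  z = -0.2960 or 0.2445 → z<0 root = -0.2960
x = 0.0938, y = 0.1942

(0.0938, 0.1942, -0.2960)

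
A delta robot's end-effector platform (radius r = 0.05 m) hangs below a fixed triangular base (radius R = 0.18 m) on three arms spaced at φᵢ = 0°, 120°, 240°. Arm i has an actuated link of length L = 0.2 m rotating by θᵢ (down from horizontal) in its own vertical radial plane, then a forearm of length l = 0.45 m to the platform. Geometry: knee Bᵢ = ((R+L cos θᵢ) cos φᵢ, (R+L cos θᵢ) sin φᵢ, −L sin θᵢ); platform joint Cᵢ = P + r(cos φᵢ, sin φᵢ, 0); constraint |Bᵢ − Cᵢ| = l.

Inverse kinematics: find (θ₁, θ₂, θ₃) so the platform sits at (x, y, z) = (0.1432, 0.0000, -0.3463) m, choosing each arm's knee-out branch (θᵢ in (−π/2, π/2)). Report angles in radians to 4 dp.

rotate P by −φ1: (0.1432, 0.0000, -0.3463)
  e−x'=-0.0132;  (l²−L²−(e−x')²−y'²−z²)/2L = 0.1060
  θ1 = atan2(B,A) + arccos(C/0.3466) = -0.3490
arm 2 (φ=120.0°): x'=-0.0716, y'=-0.1240
  A cos θ + B sin θ = C:  0.2016·cos θ + -0.3463·sin θ = -0.0336
  γ=atan2(-0.3463,0.2016)=-1.0436;  ψ=arccos(-0.0839)=1.6548;  θ2=γ+ψ≈0.6112
φ3=240.0° → target in arm frame (-0.0716, 0.1240)
  A=0.2016, B=-0.3463, C=(l²−L²−A²−y'²−z²)/(2L)=-0.0336
  θ3 = atan2(B,A) + arccos(C/0.4007) = 0.6112

θ₁ = -0.3490, θ₂ = 0.6112, θ₃ = 0.6112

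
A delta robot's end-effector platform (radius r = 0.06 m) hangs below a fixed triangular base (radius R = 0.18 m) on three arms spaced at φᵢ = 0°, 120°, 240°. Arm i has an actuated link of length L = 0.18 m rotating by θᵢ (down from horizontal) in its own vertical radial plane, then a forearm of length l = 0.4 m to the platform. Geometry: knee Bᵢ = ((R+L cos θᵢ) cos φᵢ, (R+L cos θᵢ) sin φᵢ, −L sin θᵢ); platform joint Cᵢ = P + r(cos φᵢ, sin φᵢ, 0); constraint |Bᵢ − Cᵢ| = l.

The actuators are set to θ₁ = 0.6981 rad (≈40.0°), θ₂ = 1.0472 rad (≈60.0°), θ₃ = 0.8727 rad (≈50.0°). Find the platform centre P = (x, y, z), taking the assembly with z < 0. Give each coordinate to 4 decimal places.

φ1=0.0°: virtual centre (0.2579, 0.0000, -0.1157), radius l
S2 = (0.2100·cos120.0°, 0.2100·sin120.0°, -0.1559) = (-0.1050, 0.1819, -0.1559)
φ3=240.0°: virtual centre (-0.1178, -0.2041, -0.1379), radius l
|S₂|²−|S₁|² = -0.0115;  |S₃|²−|S₁|² = -0.0053
plane₁₂: -0.7258x+0.3637y+-0.0804z = -0.0115
Cramer: x(z) = 0.0116-0.0859z;  y(z) = -0.0084+0.0495z
into |P−S₁|² = l²: 1.0098z² + 0.2729z + -0.0859 = 0;  Δ = 0.4215;  z = -0.4566 or 0.1863 → z<0 root = -0.4566
x = 0.0509, y = -0.0310

(0.0509, -0.0310, -0.4566)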